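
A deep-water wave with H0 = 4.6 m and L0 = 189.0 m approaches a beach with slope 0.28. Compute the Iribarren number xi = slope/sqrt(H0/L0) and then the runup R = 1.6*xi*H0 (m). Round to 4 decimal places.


xi = slope / sqrt(H0/L0)
H0/L0 = 4.6/189.0 = 0.024339
sqrt(0.024339) = 0.156008
xi = 0.28 / 0.156008 = 1.794775
R = 1.6 * xi * H0 = 1.6 * 1.794775 * 4.6
R = 13.2095 m

13.2095


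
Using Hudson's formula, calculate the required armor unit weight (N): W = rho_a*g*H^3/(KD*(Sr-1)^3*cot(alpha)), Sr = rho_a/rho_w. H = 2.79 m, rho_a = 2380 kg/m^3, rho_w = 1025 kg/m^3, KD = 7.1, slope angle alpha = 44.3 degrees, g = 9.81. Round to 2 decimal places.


Sr = rho_a / rho_w = 2380 / 1025 = 2.321951
(Sr - 1) = 1.321951
(Sr - 1)^3 = 2.310182
cot(44.3) = 1 / tan(44.3) = 1 / 0.975859 = 1.024738
Numerator = 2380 * 9.81 * 2.79^3 = 507059.0918
Denominator = 7.1 * 2.310182 * 1.024738 = 16.808057
W = 507059.0918 / 16.808057
W = 30167.62 N

30167.62


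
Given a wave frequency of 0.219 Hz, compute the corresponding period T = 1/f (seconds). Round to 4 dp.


T = 1 / f
T = 1 / 0.219
T = 4.5662 s

4.5662


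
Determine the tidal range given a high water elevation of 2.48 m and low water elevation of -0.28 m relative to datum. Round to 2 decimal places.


Tidal range = High water - Low water
Tidal range = 2.48 - (-0.28)
Tidal range = 2.76 m

2.76


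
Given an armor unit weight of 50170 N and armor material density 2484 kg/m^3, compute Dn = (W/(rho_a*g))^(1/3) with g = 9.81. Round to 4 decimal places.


V = W / (rho_a * g)
V = 50170 / (2484 * 9.81)
V = 50170 / 24368.04
V = 2.058844 m^3
Dn = V^(1/3) = 2.058844^(1/3)
Dn = 1.2722 m

1.2722


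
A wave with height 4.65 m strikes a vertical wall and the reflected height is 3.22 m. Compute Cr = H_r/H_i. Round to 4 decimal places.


Cr = H_r / H_i
Cr = 3.22 / 4.65
Cr = 0.6925

0.6925


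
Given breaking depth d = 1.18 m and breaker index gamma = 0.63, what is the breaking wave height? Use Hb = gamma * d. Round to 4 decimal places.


Hb = gamma * d
Hb = 0.63 * 1.18
Hb = 0.7434 m

0.7434


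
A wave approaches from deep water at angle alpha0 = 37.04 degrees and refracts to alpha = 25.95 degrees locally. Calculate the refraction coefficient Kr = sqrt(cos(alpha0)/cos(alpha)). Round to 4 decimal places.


Kr = sqrt(cos(alpha0) / cos(alpha))
cos(37.04) = 0.798215
cos(25.95) = 0.899176
Kr = sqrt(0.798215 / 0.899176)
Kr = sqrt(0.887718)
Kr = 0.9422

0.9422


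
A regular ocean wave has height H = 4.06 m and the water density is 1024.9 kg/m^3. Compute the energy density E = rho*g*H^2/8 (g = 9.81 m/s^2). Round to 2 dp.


E = (1/8) * rho * g * H^2
E = (1/8) * 1024.9 * 9.81 * 4.06^2
E = 0.125 * 1024.9 * 9.81 * 16.4836
E = 20716.32 J/m^2

20716.32


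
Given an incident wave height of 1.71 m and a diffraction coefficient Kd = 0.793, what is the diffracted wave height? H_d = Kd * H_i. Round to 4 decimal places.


H_d = Kd * H_i
H_d = 0.793 * 1.71
H_d = 1.3560 m

1.3560


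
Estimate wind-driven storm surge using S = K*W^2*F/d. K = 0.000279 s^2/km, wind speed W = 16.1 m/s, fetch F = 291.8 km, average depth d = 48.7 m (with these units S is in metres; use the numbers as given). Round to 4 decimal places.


S = K * W^2 * F / d
W^2 = 16.1^2 = 259.21
S = 0.000279 * 259.21 * 291.8 / 48.7
Numerator = 0.000279 * 259.21 * 291.8 = 21.102856
S = 21.102856 / 48.7 = 0.4333 m

0.4333


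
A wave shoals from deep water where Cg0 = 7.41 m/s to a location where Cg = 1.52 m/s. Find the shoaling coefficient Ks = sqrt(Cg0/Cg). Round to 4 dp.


Ks = sqrt(Cg0 / Cg)
Ks = sqrt(7.41 / 1.52)
Ks = sqrt(4.8750)
Ks = 2.2079

2.2079


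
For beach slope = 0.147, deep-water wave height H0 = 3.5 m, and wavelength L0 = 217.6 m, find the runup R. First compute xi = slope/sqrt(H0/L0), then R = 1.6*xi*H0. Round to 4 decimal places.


xi = slope / sqrt(H0/L0)
H0/L0 = 3.5/217.6 = 0.016085
sqrt(0.016085) = 0.126825
xi = 0.147 / 0.126825 = 1.159078
R = 1.6 * xi * H0 = 1.6 * 1.159078 * 3.5
R = 6.4908 m

6.4908


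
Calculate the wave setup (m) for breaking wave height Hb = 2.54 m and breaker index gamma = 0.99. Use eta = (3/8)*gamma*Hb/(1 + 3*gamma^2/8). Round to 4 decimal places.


eta = (3/8) * gamma * Hb / (1 + 3*gamma^2/8)
Numerator = (3/8) * 0.99 * 2.54 = 0.942975
Denominator = 1 + 3*0.99^2/8 = 1 + 0.367538 = 1.367538
eta = 0.942975 / 1.367538
eta = 0.6895 m

0.6895


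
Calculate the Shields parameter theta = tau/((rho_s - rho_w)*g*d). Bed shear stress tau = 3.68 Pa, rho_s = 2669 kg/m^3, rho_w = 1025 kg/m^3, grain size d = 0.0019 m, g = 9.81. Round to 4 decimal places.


theta = tau / ((rho_s - rho_w) * g * d)
rho_s - rho_w = 2669 - 1025 = 1644
Denominator = 1644 * 9.81 * 0.0019 = 30.642516
theta = 3.68 / 30.642516
theta = 0.1201

0.1201


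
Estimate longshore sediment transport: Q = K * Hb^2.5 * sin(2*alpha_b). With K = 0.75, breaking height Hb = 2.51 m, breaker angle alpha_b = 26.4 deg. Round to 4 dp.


Q = K * Hb^2.5 * sin(2 * alpha_b)
Hb^2.5 = 2.51^2.5 = 9.981236
sin(2 * 26.4) = sin(52.8) = 0.796530
Q = 0.75 * 9.981236 * 0.796530
Q = 5.9628 m^3/s

5.9628


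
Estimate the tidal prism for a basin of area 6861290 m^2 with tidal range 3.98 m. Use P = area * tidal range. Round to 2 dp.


Tidal prism = Area * Tidal range
P = 6861290 * 3.98
P = 27307934.20 m^3

27307934.20


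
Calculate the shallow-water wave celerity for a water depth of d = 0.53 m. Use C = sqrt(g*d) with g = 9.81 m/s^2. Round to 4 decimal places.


Using the shallow-water approximation:
C = sqrt(g * d) = sqrt(9.81 * 0.53)
C = sqrt(5.1993)
C = 2.2802 m/s

2.2802


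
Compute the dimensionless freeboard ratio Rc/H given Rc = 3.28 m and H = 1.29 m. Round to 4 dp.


Relative freeboard = Rc / H
= 3.28 / 1.29
= 2.5426

2.5426


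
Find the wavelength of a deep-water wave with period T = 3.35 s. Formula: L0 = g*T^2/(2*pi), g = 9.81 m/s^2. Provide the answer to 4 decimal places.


L0 = g * T^2 / (2 * pi)
L0 = 9.81 * 3.35^2 / (2 * pi)
L0 = 9.81 * 11.2225 / 6.28319
L0 = 110.0927 / 6.28319
L0 = 17.5218 m

17.5218


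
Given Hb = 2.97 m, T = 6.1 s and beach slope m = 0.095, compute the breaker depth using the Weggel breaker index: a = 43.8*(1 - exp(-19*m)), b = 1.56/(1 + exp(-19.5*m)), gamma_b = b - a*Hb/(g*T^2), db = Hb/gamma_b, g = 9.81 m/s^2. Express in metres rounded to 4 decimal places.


a = 43.8 * (1 - exp(-19 * m))
exp(-19 * 0.095) = exp(-1.8050) = 0.164474
a = 43.8 * (1 - 0.164474) = 36.596019
b = 1.56 / (1 + exp(-19.5 * m))
exp(-19.5 * 0.095) = exp(-1.8525) = 0.156845
b = 1.56 / (1 + 0.156845) = 1.348496
Hb / (g * T^2) = 2.97 / (9.81 * 6.1^2) = 2.97 / 365.0301 = 0.00813632
gamma_b = b - a * Hb/(g*T^2) = 1.348496 - 36.596019 * 0.00813632 = 1.050739
db = Hb / gamma_b = 2.97 / 1.050739
db = 2.8266 m

2.8266


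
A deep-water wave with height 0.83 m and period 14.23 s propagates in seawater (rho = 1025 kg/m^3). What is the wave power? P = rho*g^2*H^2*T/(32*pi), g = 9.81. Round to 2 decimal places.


P = rho * g^2 * H^2 * T / (32 * pi)
P = 1025 * 9.81^2 * 0.83^2 * 14.23 / (32 * pi)
P = 1025 * 96.2361 * 0.6889 * 14.23 / 100.53096
P = 9618.85 W/m

9618.85


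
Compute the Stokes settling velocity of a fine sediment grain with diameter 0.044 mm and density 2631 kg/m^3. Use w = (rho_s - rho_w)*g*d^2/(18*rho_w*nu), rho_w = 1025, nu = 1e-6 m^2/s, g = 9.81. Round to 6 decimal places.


w = (rho_s - rho_w) * g * d^2 / (18 * rho_w * nu)
d = 0.044 mm = 0.000044 m
rho_s - rho_w = 2631 - 1025 = 1606
Numerator = 1606 * 9.81 * (0.000044)^2 = 0.000030501409
Denominator = 18 * 1025 * 1e-6 = 0.018450
w = 0.001653 m/s

0.001653


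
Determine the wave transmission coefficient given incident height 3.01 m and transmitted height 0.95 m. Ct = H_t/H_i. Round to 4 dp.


Ct = H_t / H_i
Ct = 0.95 / 3.01
Ct = 0.3156

0.3156


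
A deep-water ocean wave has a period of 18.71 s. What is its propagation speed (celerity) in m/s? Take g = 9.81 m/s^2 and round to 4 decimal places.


We use the deep-water celerity formula:
C = g * T / (2 * pi)
C = 9.81 * 18.71 / (2 * 3.14159...)
C = 183.545100 / 6.283185
C = 29.2121 m/s

29.2121


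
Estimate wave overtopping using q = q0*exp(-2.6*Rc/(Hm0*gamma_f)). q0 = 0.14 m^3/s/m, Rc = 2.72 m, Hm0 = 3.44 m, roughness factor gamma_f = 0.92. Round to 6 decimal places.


q = q0 * exp(-2.6 * Rc / (Hm0 * gamma_f))
Exponent = -2.6 * 2.72 / (3.44 * 0.92)
= -2.6 * 2.72 / 3.1648
= -2.234580
exp(-2.234580) = 0.107037
q = 0.14 * 0.107037
q = 0.014985 m^3/s/m

0.014985


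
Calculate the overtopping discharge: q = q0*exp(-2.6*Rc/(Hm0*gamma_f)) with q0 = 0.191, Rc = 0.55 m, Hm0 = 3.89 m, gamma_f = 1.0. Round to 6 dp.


q = q0 * exp(-2.6 * Rc / (Hm0 * gamma_f))
Exponent = -2.6 * 0.55 / (3.89 * 1.0)
= -2.6 * 0.55 / 3.8900
= -0.367609
exp(-0.367609) = 0.692388
q = 0.191 * 0.692388
q = 0.132246 m^3/s/m

0.132246


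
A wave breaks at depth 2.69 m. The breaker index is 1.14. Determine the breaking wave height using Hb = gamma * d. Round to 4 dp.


Hb = gamma * d
Hb = 1.14 * 2.69
Hb = 3.0666 m

3.0666


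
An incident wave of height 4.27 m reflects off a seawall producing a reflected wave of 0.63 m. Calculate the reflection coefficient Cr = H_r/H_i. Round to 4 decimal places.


Cr = H_r / H_i
Cr = 0.63 / 4.27
Cr = 0.1475

0.1475


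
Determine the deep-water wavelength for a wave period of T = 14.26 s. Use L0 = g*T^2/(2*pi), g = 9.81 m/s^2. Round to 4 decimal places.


L0 = g * T^2 / (2 * pi)
L0 = 9.81 * 14.26^2 / (2 * pi)
L0 = 9.81 * 203.3476 / 6.28319
L0 = 1994.8400 / 6.28319
L0 = 317.4886 m

317.4886


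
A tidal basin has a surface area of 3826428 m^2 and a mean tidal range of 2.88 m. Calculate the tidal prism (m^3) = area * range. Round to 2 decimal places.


Tidal prism = Area * Tidal range
P = 3826428 * 2.88
P = 11020112.64 m^3

11020112.64


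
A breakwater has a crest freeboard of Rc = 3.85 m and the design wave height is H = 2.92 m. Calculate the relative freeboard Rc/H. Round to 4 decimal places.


Relative freeboard = Rc / H
= 3.85 / 2.92
= 1.3185

1.3185


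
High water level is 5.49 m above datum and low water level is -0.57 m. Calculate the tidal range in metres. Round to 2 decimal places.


Tidal range = High water - Low water
Tidal range = 5.49 - (-0.57)
Tidal range = 6.06 m

6.06


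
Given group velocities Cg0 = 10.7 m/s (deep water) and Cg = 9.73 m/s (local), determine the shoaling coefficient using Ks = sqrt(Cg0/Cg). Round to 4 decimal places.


Ks = sqrt(Cg0 / Cg)
Ks = sqrt(10.7 / 9.73)
Ks = sqrt(1.0997)
Ks = 1.0487

1.0487


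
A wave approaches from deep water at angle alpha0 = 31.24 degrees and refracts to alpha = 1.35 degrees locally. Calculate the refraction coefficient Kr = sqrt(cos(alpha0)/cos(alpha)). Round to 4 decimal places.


Kr = sqrt(cos(alpha0) / cos(alpha))
cos(31.24) = 0.855002
cos(1.35) = 0.999722
Kr = sqrt(0.855002 / 0.999722)
Kr = sqrt(0.855240)
Kr = 0.9248

0.9248


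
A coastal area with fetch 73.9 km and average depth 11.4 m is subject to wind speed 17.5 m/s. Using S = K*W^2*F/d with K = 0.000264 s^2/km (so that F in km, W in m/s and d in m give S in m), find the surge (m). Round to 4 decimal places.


S = K * W^2 * F / d
W^2 = 17.5^2 = 306.25
S = 0.000264 * 306.25 * 73.9 / 11.4
Numerator = 0.000264 * 306.25 * 73.9 = 5.974815
S = 5.974815 / 11.4 = 0.5241 m

0.5241


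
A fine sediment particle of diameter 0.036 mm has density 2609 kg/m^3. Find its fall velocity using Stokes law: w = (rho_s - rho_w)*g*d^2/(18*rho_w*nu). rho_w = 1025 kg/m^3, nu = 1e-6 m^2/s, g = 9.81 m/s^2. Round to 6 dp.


w = (rho_s - rho_w) * g * d^2 / (18 * rho_w * nu)
d = 0.036 mm = 0.000036 m
rho_s - rho_w = 2609 - 1025 = 1584
Numerator = 1584 * 9.81 * (0.000036)^2 = 0.000020138596
Denominator = 18 * 1025 * 1e-6 = 0.018450
w = 0.001092 m/s

0.001092


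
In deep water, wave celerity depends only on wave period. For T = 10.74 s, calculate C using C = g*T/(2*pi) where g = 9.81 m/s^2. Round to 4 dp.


We use the deep-water celerity formula:
C = g * T / (2 * pi)
C = 9.81 * 10.74 / (2 * 3.14159...)
C = 105.359400 / 6.283185
C = 16.7685 m/s

16.7685


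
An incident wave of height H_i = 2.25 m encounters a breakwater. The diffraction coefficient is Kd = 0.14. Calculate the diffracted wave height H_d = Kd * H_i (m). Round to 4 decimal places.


H_d = Kd * H_i
H_d = 0.14 * 2.25
H_d = 0.3150 m

0.3150


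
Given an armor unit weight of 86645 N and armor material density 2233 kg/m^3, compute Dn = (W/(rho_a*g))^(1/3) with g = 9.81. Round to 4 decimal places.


V = W / (rho_a * g)
V = 86645 / (2233 * 9.81)
V = 86645 / 21905.73
V = 3.955358 m^3
Dn = V^(1/3) = 3.955358^(1/3)
Dn = 1.5815 m

1.5815


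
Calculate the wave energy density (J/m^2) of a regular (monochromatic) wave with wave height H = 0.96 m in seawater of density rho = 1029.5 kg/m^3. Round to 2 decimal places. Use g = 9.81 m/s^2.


E = (1/8) * rho * g * H^2
E = (1/8) * 1029.5 * 9.81 * 0.96^2
E = 0.125 * 1029.5 * 9.81 * 0.9216
E = 1163.45 J/m^2

1163.45


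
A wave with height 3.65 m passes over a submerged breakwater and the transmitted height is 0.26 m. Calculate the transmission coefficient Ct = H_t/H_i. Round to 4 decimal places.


Ct = H_t / H_i
Ct = 0.26 / 3.65
Ct = 0.0712

0.0712


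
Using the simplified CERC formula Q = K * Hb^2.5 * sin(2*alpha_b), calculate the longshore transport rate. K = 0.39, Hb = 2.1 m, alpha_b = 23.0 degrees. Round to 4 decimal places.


Q = K * Hb^2.5 * sin(2 * alpha_b)
Hb^2.5 = 2.1^2.5 = 6.390697
sin(2 * 23.0) = sin(46.0) = 0.719340
Q = 0.39 * 6.390697 * 0.719340
Q = 1.7929 m^3/s

1.7929


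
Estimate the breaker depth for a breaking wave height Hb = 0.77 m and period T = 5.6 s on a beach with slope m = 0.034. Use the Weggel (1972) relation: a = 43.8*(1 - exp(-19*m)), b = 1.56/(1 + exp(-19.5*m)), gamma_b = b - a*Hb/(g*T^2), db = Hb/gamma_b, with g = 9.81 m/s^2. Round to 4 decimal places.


a = 43.8 * (1 - exp(-19 * m))
exp(-19 * 0.034) = exp(-0.6460) = 0.524138
a = 43.8 * (1 - 0.524138) = 20.842749
b = 1.56 / (1 + exp(-19.5 * m))
exp(-19.5 * 0.034) = exp(-0.6630) = 0.515303
b = 1.56 / (1 + 0.515303) = 1.029497
Hb / (g * T^2) = 0.77 / (9.81 * 5.6^2) = 0.77 / 307.6416 = 0.00250291
gamma_b = b - a * Hb/(g*T^2) = 1.029497 - 20.842749 * 0.00250291 = 0.977329
db = Hb / gamma_b = 0.77 / 0.977329
db = 0.7879 m

0.7879


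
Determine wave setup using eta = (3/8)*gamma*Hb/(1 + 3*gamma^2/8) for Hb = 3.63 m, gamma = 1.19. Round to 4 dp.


eta = (3/8) * gamma * Hb / (1 + 3*gamma^2/8)
Numerator = (3/8) * 1.19 * 3.63 = 1.619887
Denominator = 1 + 3*1.19^2/8 = 1 + 0.531038 = 1.531038
eta = 1.619887 / 1.531038
eta = 1.0580 m

1.0580


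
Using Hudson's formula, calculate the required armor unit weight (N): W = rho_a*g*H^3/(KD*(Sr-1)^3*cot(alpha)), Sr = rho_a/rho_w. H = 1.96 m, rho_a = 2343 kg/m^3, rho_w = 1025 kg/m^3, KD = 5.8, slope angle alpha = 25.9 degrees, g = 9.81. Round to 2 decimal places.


Sr = rho_a / rho_w = 2343 / 1025 = 2.285854
(Sr - 1) = 1.285854
(Sr - 1)^3 = 2.126056
cot(25.9) = 1 / tan(25.9) = 1 / 0.485574 = 2.059419
Numerator = 2343 * 9.81 * 1.96^3 = 173065.1049
Denominator = 5.8 * 2.126056 * 2.059419 = 25.394945
W = 173065.1049 / 25.394945
W = 6814.94 N

6814.94


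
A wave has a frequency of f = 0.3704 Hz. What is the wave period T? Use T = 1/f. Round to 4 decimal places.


T = 1 / f
T = 1 / 0.3704
T = 2.6998 s

2.6998


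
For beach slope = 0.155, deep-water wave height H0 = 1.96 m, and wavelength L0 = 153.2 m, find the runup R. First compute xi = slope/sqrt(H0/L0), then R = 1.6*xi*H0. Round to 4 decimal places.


xi = slope / sqrt(H0/L0)
H0/L0 = 1.96/153.2 = 0.012794
sqrt(0.012794) = 0.113109
xi = 0.155 / 0.113109 = 1.370355
R = 1.6 * xi * H0 = 1.6 * 1.370355 * 1.96
R = 4.2974 m

4.2974


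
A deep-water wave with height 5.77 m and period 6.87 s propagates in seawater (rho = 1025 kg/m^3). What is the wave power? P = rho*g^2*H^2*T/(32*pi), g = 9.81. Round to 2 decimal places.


P = rho * g^2 * H^2 * T / (32 * pi)
P = 1025 * 9.81^2 * 5.77^2 * 6.87 / (32 * pi)
P = 1025 * 96.2361 * 33.2929 * 6.87 / 100.53096
P = 224424.57 W/m

224424.57


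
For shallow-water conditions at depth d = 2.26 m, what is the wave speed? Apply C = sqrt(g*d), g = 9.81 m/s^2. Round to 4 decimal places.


Using the shallow-water approximation:
C = sqrt(g * d) = sqrt(9.81 * 2.26)
C = sqrt(22.1706)
C = 4.7086 m/s

4.7086


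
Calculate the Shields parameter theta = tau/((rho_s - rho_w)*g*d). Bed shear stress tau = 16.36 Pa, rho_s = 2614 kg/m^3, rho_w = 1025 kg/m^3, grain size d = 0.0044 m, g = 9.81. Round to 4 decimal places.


theta = tau / ((rho_s - rho_w) * g * d)
rho_s - rho_w = 2614 - 1025 = 1589
Denominator = 1589 * 9.81 * 0.0044 = 68.587596
theta = 16.36 / 68.587596
theta = 0.2385

0.2385


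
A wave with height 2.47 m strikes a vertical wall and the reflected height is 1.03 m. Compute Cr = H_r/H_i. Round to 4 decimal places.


Cr = H_r / H_i
Cr = 1.03 / 2.47
Cr = 0.4170

0.4170


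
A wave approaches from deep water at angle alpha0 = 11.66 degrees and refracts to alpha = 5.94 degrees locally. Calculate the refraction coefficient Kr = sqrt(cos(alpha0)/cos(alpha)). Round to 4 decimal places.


Kr = sqrt(cos(alpha0) / cos(alpha))
cos(11.66) = 0.979364
cos(5.94) = 0.994631
Kr = sqrt(0.979364 / 0.994631)
Kr = sqrt(0.984651)
Kr = 0.9923

0.9923


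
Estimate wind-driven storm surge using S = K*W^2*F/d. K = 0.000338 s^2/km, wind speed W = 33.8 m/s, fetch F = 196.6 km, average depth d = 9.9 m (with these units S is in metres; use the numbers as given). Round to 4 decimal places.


S = K * W^2 * F / d
W^2 = 33.8^2 = 1142.44
S = 0.000338 * 1142.44 * 196.6 / 9.9
Numerator = 0.000338 * 1142.44 * 196.6 = 75.916052
S = 75.916052 / 9.9 = 7.6683 m

7.6683


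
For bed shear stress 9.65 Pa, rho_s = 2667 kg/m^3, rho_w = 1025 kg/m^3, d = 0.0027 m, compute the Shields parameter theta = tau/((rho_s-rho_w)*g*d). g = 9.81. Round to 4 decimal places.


theta = tau / ((rho_s - rho_w) * g * d)
rho_s - rho_w = 2667 - 1025 = 1642
Denominator = 1642 * 9.81 * 0.0027 = 43.491654
theta = 9.65 / 43.491654
theta = 0.2219

0.2219


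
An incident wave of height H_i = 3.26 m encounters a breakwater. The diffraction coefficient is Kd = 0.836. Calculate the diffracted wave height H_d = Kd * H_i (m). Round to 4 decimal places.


H_d = Kd * H_i
H_d = 0.836 * 3.26
H_d = 2.7254 m

2.7254


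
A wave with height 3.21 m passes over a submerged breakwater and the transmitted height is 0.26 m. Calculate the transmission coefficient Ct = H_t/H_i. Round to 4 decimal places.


Ct = H_t / H_i
Ct = 0.26 / 3.21
Ct = 0.0810

0.0810


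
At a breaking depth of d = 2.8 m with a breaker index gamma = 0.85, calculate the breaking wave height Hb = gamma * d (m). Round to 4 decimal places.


Hb = gamma * d
Hb = 0.85 * 2.8
Hb = 2.3800 m

2.3800


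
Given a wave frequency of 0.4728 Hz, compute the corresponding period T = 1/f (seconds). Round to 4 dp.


T = 1 / f
T = 1 / 0.4728
T = 2.1151 s

2.1151


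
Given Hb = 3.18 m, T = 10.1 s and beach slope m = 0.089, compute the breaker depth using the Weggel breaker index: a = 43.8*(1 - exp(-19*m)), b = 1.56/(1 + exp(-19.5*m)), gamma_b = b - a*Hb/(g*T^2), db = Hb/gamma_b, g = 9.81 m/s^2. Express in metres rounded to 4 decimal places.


a = 43.8 * (1 - exp(-19 * m))
exp(-19 * 0.089) = exp(-1.6910) = 0.184335
a = 43.8 * (1 - 0.184335) = 35.726123
b = 1.56 / (1 + exp(-19.5 * m))
exp(-19.5 * 0.089) = exp(-1.7355) = 0.176312
b = 1.56 / (1 + 0.176312) = 1.326179
Hb / (g * T^2) = 3.18 / (9.81 * 10.1^2) = 3.18 / 1000.7181 = 0.00317772
gamma_b = b - a * Hb/(g*T^2) = 1.326179 - 35.726123 * 0.00317772 = 1.212651
db = Hb / gamma_b = 3.18 / 1.212651
db = 2.6224 m

2.6224


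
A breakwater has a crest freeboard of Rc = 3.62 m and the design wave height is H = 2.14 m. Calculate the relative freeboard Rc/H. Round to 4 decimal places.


Relative freeboard = Rc / H
= 3.62 / 2.14
= 1.6916

1.6916


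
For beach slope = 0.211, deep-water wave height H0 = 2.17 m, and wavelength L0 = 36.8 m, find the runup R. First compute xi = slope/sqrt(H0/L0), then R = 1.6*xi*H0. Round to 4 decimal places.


xi = slope / sqrt(H0/L0)
H0/L0 = 2.17/36.8 = 0.058967
sqrt(0.058967) = 0.242832
xi = 0.211 / 0.242832 = 0.868913
R = 1.6 * xi * H0 = 1.6 * 0.868913 * 2.17
R = 3.0169 m

3.0169


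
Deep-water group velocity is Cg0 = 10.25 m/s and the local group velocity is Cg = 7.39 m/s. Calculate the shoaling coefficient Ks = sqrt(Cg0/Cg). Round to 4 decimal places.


Ks = sqrt(Cg0 / Cg)
Ks = sqrt(10.25 / 7.39)
Ks = sqrt(1.3870)
Ks = 1.1777

1.1777


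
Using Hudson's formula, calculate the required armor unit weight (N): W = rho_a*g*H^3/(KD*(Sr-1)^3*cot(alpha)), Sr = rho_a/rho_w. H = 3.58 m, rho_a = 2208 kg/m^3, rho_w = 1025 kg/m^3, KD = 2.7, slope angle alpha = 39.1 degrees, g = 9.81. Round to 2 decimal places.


Sr = rho_a / rho_w = 2208 / 1025 = 2.154146
(Sr - 1) = 1.154146
(Sr - 1)^3 = 1.537385
cot(39.1) = 1 / tan(39.1) = 1 / 0.812678 = 1.230500
Numerator = 2208 * 9.81 * 3.58^3 = 993841.5656
Denominator = 2.7 * 1.537385 * 1.230500 = 5.107730
W = 993841.5656 / 5.107730
W = 194575.98 N

194575.98


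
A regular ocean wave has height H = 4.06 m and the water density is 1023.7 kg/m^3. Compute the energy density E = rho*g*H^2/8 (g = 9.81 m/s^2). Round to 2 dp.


E = (1/8) * rho * g * H^2
E = (1/8) * 1023.7 * 9.81 * 4.06^2
E = 0.125 * 1023.7 * 9.81 * 16.4836
E = 20692.06 J/m^2

20692.06


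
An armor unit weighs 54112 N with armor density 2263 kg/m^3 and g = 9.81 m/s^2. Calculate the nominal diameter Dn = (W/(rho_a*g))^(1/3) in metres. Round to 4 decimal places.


V = W / (rho_a * g)
V = 54112 / (2263 * 9.81)
V = 54112 / 22200.03
V = 2.437474 m^3
Dn = V^(1/3) = 2.437474^(1/3)
Dn = 1.3458 m

1.3458


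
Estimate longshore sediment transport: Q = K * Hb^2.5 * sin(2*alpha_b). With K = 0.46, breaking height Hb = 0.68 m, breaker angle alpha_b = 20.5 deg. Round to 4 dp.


Q = K * Hb^2.5 * sin(2 * alpha_b)
Hb^2.5 = 0.68^2.5 = 0.381305
sin(2 * 20.5) = sin(41.0) = 0.656059
Q = 0.46 * 0.381305 * 0.656059
Q = 0.1151 m^3/s

0.1151


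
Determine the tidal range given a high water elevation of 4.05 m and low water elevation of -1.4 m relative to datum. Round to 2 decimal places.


Tidal range = High water - Low water
Tidal range = 4.05 - (-1.4)
Tidal range = 5.45 m

5.45


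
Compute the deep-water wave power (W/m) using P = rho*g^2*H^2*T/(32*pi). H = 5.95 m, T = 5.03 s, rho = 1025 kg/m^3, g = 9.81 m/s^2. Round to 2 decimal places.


P = rho * g^2 * H^2 * T / (32 * pi)
P = 1025 * 9.81^2 * 5.95^2 * 5.03 / (32 * pi)
P = 1025 * 96.2361 * 35.4025 * 5.03 / 100.53096
P = 174728.58 W/m

174728.58


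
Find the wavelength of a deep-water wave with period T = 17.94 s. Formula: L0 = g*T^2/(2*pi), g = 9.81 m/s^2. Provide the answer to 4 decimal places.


L0 = g * T^2 / (2 * pi)
L0 = 9.81 * 17.94^2 / (2 * pi)
L0 = 9.81 * 321.8436 / 6.28319
L0 = 3157.2857 / 6.28319
L0 = 502.4976 m

502.4976


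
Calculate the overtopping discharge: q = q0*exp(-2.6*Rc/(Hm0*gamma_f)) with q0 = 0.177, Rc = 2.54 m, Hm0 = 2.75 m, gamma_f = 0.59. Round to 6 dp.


q = q0 * exp(-2.6 * Rc / (Hm0 * gamma_f))
Exponent = -2.6 * 2.54 / (2.75 * 0.59)
= -2.6 * 2.54 / 1.6225
= -4.070262
exp(-4.070262) = 0.017073
q = 0.177 * 0.017073
q = 0.003022 m^3/s/m

0.003022


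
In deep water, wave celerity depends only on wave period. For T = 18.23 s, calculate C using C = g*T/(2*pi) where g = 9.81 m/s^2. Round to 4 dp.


We use the deep-water celerity formula:
C = g * T / (2 * pi)
C = 9.81 * 18.23 / (2 * 3.14159...)
C = 178.836300 / 6.283185
C = 28.4627 m/s

28.4627


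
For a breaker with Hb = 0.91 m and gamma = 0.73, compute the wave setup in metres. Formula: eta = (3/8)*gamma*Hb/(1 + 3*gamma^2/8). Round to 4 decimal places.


eta = (3/8) * gamma * Hb / (1 + 3*gamma^2/8)
Numerator = (3/8) * 0.73 * 0.91 = 0.249113
Denominator = 1 + 3*0.73^2/8 = 1 + 0.199838 = 1.199838
eta = 0.249113 / 1.199838
eta = 0.2076 m

0.2076


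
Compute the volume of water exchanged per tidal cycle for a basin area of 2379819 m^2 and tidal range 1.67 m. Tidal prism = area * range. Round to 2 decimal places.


Tidal prism = Area * Tidal range
P = 2379819 * 1.67
P = 3974297.73 m^3

3974297.73


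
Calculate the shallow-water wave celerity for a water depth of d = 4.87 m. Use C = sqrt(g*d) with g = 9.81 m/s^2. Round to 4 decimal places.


Using the shallow-water approximation:
C = sqrt(g * d) = sqrt(9.81 * 4.87)
C = sqrt(47.7747)
C = 6.9119 m/s

6.9119


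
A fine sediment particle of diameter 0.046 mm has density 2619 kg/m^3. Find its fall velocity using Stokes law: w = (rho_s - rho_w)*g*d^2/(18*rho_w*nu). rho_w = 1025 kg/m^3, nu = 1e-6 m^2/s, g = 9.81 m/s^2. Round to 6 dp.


w = (rho_s - rho_w) * g * d^2 / (18 * rho_w * nu)
d = 0.046 mm = 0.000046 m
rho_s - rho_w = 2619 - 1025 = 1594
Numerator = 1594 * 9.81 * (0.000046)^2 = 0.000033088188
Denominator = 18 * 1025 * 1e-6 = 0.018450
w = 0.001793 m/s

0.001793


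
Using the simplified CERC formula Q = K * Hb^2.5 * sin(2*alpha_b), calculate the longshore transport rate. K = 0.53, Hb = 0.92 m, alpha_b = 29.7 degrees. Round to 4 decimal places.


Q = K * Hb^2.5 * sin(2 * alpha_b)
Hb^2.5 = 0.92^2.5 = 0.811838
sin(2 * 29.7) = sin(59.4) = 0.860742
Q = 0.53 * 0.811838 * 0.860742
Q = 0.3704 m^3/s

0.3704


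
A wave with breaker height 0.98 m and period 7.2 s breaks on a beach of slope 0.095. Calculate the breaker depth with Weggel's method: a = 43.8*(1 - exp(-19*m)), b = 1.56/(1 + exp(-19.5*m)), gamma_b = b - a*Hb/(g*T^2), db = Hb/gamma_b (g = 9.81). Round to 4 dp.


a = 43.8 * (1 - exp(-19 * m))
exp(-19 * 0.095) = exp(-1.8050) = 0.164474
a = 43.8 * (1 - 0.164474) = 36.596019
b = 1.56 / (1 + exp(-19.5 * m))
exp(-19.5 * 0.095) = exp(-1.8525) = 0.156845
b = 1.56 / (1 + 0.156845) = 1.348496
Hb / (g * T^2) = 0.98 / (9.81 * 7.2^2) = 0.98 / 508.5504 = 0.00192705
gamma_b = b - a * Hb/(g*T^2) = 1.348496 - 36.596019 * 0.00192705 = 1.277974
db = Hb / gamma_b = 0.98 / 1.277974
db = 0.7668 m

0.7668


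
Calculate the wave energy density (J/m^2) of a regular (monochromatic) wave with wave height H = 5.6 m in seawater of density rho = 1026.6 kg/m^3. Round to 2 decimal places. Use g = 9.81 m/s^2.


E = (1/8) * rho * g * H^2
E = (1/8) * 1026.6 * 9.81 * 5.6^2
E = 0.125 * 1026.6 * 9.81 * 31.3600
E = 39478.11 J/m^2

39478.11


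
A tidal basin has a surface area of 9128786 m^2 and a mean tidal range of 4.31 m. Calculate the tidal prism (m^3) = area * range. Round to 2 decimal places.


Tidal prism = Area * Tidal range
P = 9128786 * 4.31
P = 39345067.66 m^3

39345067.66


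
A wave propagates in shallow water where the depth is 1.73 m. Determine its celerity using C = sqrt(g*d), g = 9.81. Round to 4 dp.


Using the shallow-water approximation:
C = sqrt(g * d) = sqrt(9.81 * 1.73)
C = sqrt(16.9713)
C = 4.1196 m/s

4.1196


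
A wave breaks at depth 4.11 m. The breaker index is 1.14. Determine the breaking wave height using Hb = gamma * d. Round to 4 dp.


Hb = gamma * d
Hb = 1.14 * 4.11
Hb = 4.6854 m

4.6854


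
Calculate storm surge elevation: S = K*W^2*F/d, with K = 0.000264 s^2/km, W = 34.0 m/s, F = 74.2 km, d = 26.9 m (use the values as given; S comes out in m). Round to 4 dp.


S = K * W^2 * F / d
W^2 = 34.0^2 = 1156.00
S = 0.000264 * 1156.00 * 74.2 / 26.9
Numerator = 0.000264 * 1156.00 * 74.2 = 22.644653
S = 22.644653 / 26.9 = 0.8418 m

0.8418


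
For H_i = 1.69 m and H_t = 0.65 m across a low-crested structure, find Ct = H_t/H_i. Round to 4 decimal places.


Ct = H_t / H_i
Ct = 0.65 / 1.69
Ct = 0.3846

0.3846


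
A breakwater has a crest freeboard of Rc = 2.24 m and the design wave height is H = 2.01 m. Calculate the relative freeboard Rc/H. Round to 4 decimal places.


Relative freeboard = Rc / H
= 2.24 / 2.01
= 1.1144

1.1144


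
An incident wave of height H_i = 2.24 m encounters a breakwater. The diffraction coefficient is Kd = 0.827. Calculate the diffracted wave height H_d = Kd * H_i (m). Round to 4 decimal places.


H_d = Kd * H_i
H_d = 0.827 * 2.24
H_d = 1.8525 m

1.8525


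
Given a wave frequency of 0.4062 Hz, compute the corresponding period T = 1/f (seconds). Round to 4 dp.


T = 1 / f
T = 1 / 0.4062
T = 2.4618 s

2.4618


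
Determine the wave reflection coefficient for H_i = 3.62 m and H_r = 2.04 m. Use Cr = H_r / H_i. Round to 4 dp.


Cr = H_r / H_i
Cr = 2.04 / 3.62
Cr = 0.5635

0.5635


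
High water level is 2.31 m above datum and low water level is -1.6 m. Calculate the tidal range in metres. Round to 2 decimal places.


Tidal range = High water - Low water
Tidal range = 2.31 - (-1.6)
Tidal range = 3.91 m

3.91


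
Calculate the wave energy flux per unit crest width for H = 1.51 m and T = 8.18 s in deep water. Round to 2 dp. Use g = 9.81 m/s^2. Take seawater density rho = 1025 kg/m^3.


P = rho * g^2 * H^2 * T / (32 * pi)
P = 1025 * 9.81^2 * 1.51^2 * 8.18 / (32 * pi)
P = 1025 * 96.2361 * 2.2801 * 8.18 / 100.53096
P = 18300.76 W/m

18300.76


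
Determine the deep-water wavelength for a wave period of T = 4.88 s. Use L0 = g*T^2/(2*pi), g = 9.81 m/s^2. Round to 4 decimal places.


L0 = g * T^2 / (2 * pi)
L0 = 9.81 * 4.88^2 / (2 * pi)
L0 = 9.81 * 23.8144 / 6.28319
L0 = 233.6193 / 6.28319
L0 = 37.1817 m

37.1817


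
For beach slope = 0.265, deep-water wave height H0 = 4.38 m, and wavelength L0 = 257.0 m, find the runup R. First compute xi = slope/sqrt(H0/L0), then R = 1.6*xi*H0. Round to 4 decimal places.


xi = slope / sqrt(H0/L0)
H0/L0 = 4.38/257.0 = 0.017043
sqrt(0.017043) = 0.130548
xi = 0.265 / 0.130548 = 2.029903
R = 1.6 * xi * H0 = 1.6 * 2.029903 * 4.38
R = 14.2256 m

14.2256


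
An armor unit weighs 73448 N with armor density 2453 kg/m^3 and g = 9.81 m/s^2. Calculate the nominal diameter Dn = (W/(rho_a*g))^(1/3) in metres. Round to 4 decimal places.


V = W / (rho_a * g)
V = 73448 / (2453 * 9.81)
V = 73448 / 24063.93
V = 3.052203 m^3
Dn = V^(1/3) = 3.052203^(1/3)
Dn = 1.4506 m

1.4506


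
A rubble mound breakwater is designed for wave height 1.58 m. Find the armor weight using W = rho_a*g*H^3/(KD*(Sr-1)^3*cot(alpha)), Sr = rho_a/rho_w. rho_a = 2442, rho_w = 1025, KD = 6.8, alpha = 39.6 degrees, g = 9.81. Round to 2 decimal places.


Sr = rho_a / rho_w = 2442 / 1025 = 2.382439
(Sr - 1) = 1.382439
(Sr - 1)^3 = 2.642031
cot(39.6) = 1 / tan(39.6) = 1 / 0.827272 = 1.208792
Numerator = 2442 * 9.81 * 1.58^3 = 94490.0172
Denominator = 6.8 * 2.642031 * 1.208792 = 21.716937
W = 94490.0172 / 21.716937
W = 4350.98 N

4350.98


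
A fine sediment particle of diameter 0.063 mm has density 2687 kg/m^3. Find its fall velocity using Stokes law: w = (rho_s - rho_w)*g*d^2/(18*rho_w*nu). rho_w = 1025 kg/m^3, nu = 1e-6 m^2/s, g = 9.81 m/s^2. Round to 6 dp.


w = (rho_s - rho_w) * g * d^2 / (18 * rho_w * nu)
d = 0.063 mm = 0.000063 m
rho_s - rho_w = 2687 - 1025 = 1662
Numerator = 1662 * 9.81 * (0.000063)^2 = 0.000064711449
Denominator = 18 * 1025 * 1e-6 = 0.018450
w = 0.003507 m/s

0.003507


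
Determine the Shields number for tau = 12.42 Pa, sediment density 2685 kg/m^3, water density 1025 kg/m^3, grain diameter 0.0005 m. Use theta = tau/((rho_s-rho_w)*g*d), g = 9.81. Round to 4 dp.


theta = tau / ((rho_s - rho_w) * g * d)
rho_s - rho_w = 2685 - 1025 = 1660
Denominator = 1660 * 9.81 * 0.0005 = 8.142300
theta = 12.42 / 8.142300
theta = 1.5254

1.5254


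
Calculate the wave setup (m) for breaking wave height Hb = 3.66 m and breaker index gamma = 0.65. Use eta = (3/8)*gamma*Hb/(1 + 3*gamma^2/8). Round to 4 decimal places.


eta = (3/8) * gamma * Hb / (1 + 3*gamma^2/8)
Numerator = (3/8) * 0.65 * 3.66 = 0.892125
Denominator = 1 + 3*0.65^2/8 = 1 + 0.158438 = 1.158438
eta = 0.892125 / 1.158438
eta = 0.7701 m

0.7701


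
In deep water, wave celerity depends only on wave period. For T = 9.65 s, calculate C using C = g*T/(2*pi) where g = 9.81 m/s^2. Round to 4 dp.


We use the deep-water celerity formula:
C = g * T / (2 * pi)
C = 9.81 * 9.65 / (2 * 3.14159...)
C = 94.666500 / 6.283185
C = 15.0666 m/s

15.0666


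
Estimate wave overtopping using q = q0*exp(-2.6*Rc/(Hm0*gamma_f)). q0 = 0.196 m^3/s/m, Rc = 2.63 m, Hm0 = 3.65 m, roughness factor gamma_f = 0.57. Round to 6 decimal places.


q = q0 * exp(-2.6 * Rc / (Hm0 * gamma_f))
Exponent = -2.6 * 2.63 / (3.65 * 0.57)
= -2.6 * 2.63 / 2.0805
= -3.286710
exp(-3.286710) = 0.037377
q = 0.196 * 0.037377
q = 0.007326 m^3/s/m

0.007326


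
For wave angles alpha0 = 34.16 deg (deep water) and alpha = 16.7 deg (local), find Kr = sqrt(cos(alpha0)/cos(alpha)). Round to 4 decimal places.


Kr = sqrt(cos(alpha0) / cos(alpha))
cos(34.16) = 0.827473
cos(16.7) = 0.957822
Kr = sqrt(0.827473 / 0.957822)
Kr = sqrt(0.863910)
Kr = 0.9295

0.9295


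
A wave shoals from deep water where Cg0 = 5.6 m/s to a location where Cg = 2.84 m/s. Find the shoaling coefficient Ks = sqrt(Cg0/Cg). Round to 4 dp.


Ks = sqrt(Cg0 / Cg)
Ks = sqrt(5.6 / 2.84)
Ks = sqrt(1.9718)
Ks = 1.4042

1.4042


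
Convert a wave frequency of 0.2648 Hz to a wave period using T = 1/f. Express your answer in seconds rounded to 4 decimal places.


T = 1 / f
T = 1 / 0.2648
T = 3.7764 s

3.7764


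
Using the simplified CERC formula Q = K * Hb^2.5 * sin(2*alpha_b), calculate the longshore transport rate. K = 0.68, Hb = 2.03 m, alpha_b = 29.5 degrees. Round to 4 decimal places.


Q = K * Hb^2.5 * sin(2 * alpha_b)
Hb^2.5 = 2.03^2.5 = 5.871379
sin(2 * 29.5) = sin(59.0) = 0.857167
Q = 0.68 * 5.871379 * 0.857167
Q = 3.4223 m^3/s

3.4223


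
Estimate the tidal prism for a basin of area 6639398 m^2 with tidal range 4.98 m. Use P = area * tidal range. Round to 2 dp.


Tidal prism = Area * Tidal range
P = 6639398 * 4.98
P = 33064202.04 m^3

33064202.04


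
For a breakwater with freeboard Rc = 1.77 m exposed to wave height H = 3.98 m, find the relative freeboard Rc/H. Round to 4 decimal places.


Relative freeboard = Rc / H
= 1.77 / 3.98
= 0.4447

0.4447


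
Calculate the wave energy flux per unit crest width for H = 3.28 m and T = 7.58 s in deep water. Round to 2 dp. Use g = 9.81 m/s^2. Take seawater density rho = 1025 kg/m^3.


P = rho * g^2 * H^2 * T / (32 * pi)
P = 1025 * 9.81^2 * 3.28^2 * 7.58 / (32 * pi)
P = 1025 * 96.2361 * 10.7584 * 7.58 / 100.53096
P = 80016.38 W/m

80016.38


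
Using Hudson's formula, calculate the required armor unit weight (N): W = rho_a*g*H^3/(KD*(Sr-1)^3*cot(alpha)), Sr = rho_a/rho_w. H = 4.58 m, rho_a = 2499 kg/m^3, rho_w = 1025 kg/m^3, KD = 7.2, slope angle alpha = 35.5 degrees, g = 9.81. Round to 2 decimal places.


Sr = rho_a / rho_w = 2499 / 1025 = 2.438049
(Sr - 1) = 1.438049
(Sr - 1)^3 = 2.973862
cot(35.5) = 1 / tan(35.5) = 1 / 0.713293 = 1.401948
Numerator = 2499 * 9.81 * 4.58^3 = 2355221.1763
Denominator = 7.2 * 2.973862 * 1.401948 = 30.018248
W = 2355221.1763 / 30.018248
W = 78459.65 N

78459.65


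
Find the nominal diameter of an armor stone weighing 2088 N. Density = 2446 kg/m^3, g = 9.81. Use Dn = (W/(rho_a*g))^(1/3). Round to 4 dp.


V = W / (rho_a * g)
V = 2088 / (2446 * 9.81)
V = 2088 / 23995.26
V = 0.087017 m^3
Dn = V^(1/3) = 0.087017^(1/3)
Dn = 0.4431 m

0.4431


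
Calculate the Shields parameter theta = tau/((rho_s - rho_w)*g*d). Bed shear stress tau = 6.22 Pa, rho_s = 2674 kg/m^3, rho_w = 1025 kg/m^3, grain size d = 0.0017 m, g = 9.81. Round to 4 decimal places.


theta = tau / ((rho_s - rho_w) * g * d)
rho_s - rho_w = 2674 - 1025 = 1649
Denominator = 1649 * 9.81 * 0.0017 = 27.500373
theta = 6.22 / 27.500373
theta = 0.2262

0.2262


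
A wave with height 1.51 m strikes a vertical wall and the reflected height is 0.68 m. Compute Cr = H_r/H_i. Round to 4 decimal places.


Cr = H_r / H_i
Cr = 0.68 / 1.51
Cr = 0.4503

0.4503


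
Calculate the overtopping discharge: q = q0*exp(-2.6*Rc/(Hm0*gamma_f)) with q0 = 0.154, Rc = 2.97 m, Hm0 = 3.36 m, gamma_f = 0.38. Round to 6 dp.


q = q0 * exp(-2.6 * Rc / (Hm0 * gamma_f))
Exponent = -2.6 * 2.97 / (3.36 * 0.38)
= -2.6 * 2.97 / 1.2768
= -6.047932
exp(-6.047932) = 0.002363
q = 0.154 * 0.002363
q = 0.000364 m^3/s/m

0.000364


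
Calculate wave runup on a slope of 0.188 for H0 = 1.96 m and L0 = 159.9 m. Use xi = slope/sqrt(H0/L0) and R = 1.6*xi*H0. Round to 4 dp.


xi = slope / sqrt(H0/L0)
H0/L0 = 1.96/159.9 = 0.012258
sqrt(0.012258) = 0.110714
xi = 0.188 / 0.110714 = 1.698064
R = 1.6 * xi * H0 = 1.6 * 1.698064 * 1.96
R = 5.3251 m

5.3251


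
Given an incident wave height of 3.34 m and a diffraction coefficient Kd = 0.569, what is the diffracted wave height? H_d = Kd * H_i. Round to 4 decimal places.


H_d = Kd * H_i
H_d = 0.569 * 3.34
H_d = 1.9005 m

1.9005


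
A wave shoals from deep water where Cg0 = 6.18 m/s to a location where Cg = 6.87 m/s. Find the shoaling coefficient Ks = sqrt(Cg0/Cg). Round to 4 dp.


Ks = sqrt(Cg0 / Cg)
Ks = sqrt(6.18 / 6.87)
Ks = sqrt(0.8996)
Ks = 0.9485

0.9485


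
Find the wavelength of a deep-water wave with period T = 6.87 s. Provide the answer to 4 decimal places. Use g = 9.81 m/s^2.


L0 = g * T^2 / (2 * pi)
L0 = 9.81 * 6.87^2 / (2 * pi)
L0 = 9.81 * 47.1969 / 6.28319
L0 = 463.0016 / 6.28319
L0 = 73.6890 m

73.6890


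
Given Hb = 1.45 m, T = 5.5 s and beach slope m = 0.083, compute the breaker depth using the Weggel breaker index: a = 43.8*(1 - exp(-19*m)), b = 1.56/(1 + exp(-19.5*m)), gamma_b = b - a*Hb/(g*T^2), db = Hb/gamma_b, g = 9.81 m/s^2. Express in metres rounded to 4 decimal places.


a = 43.8 * (1 - exp(-19 * m))
exp(-19 * 0.083) = exp(-1.5770) = 0.206594
a = 43.8 * (1 - 0.206594) = 34.751185
b = 1.56 / (1 + exp(-19.5 * m))
exp(-19.5 * 0.083) = exp(-1.6185) = 0.198196
b = 1.56 / (1 + 0.198196) = 1.301958
Hb / (g * T^2) = 1.45 / (9.81 * 5.5^2) = 1.45 / 296.7525 = 0.00488623
gamma_b = b - a * Hb/(g*T^2) = 1.301958 - 34.751185 * 0.00488623 = 1.132155
db = Hb / gamma_b = 1.45 / 1.132155
db = 1.2807 m

1.2807


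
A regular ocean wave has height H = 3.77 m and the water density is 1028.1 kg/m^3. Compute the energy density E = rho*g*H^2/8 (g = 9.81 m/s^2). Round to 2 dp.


E = (1/8) * rho * g * H^2
E = (1/8) * 1028.1 * 9.81 * 3.77^2
E = 0.125 * 1028.1 * 9.81 * 14.2129
E = 17918.31 J/m^2

17918.31


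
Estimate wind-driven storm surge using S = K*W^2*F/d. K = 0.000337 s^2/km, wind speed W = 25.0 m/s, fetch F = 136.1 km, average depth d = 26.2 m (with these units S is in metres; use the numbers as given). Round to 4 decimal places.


S = K * W^2 * F / d
W^2 = 25.0^2 = 625.00
S = 0.000337 * 625.00 * 136.1 / 26.2
Numerator = 0.000337 * 625.00 * 136.1 = 28.666062
S = 28.666062 / 26.2 = 1.0941 m

1.0941


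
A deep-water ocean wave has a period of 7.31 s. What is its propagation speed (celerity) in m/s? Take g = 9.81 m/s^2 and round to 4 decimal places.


We use the deep-water celerity formula:
C = g * T / (2 * pi)
C = 9.81 * 7.31 / (2 * 3.14159...)
C = 71.711100 / 6.283185
C = 11.4132 m/s

11.4132


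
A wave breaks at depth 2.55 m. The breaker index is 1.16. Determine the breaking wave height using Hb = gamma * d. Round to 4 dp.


Hb = gamma * d
Hb = 1.16 * 2.55
Hb = 2.9580 m

2.9580


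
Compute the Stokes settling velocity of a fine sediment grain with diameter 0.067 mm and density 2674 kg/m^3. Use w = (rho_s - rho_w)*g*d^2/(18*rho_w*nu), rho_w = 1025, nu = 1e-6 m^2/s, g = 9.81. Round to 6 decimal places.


w = (rho_s - rho_w) * g * d^2 / (18 * rho_w * nu)
d = 0.067 mm = 0.000067 m
rho_s - rho_w = 2674 - 1025 = 1649
Numerator = 1649 * 9.81 * (0.000067)^2 = 0.000072617161
Denominator = 18 * 1025 * 1e-6 = 0.018450
w = 0.003936 m/s

0.003936


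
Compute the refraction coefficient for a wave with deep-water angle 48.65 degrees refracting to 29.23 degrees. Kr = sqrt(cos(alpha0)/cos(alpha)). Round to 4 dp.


Kr = sqrt(cos(alpha0) / cos(alpha))
cos(48.65) = 0.660657
cos(29.23) = 0.872667
Kr = sqrt(0.660657 / 0.872667)
Kr = sqrt(0.757056)
Kr = 0.8701

0.8701


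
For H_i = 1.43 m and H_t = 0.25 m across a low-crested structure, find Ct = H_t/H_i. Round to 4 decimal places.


Ct = H_t / H_i
Ct = 0.25 / 1.43
Ct = 0.1748

0.1748
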